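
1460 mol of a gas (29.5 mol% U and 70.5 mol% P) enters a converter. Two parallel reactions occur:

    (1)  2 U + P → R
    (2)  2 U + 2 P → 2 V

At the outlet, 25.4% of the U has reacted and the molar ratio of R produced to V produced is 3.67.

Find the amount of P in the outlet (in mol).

Conversion of U: U consumed = 0.254 × 430.7 = 109.4 mol = 2ξ₁ + 2ξ₂.
Selectivity: 1ξ₁ / (2ξ₂) = 3.67 → ξ₁ = 7.34 ξ₂.
Substitute: (2·7.34 + 2) ξ₂ = 109.4 → ξ₂ = 6.559 mol, ξ₁ = 48.14 mol.
Outlet amounts (n = n₀ + Σ ν·ξ):
  U: 430.7 − 2(48.14) − 2(6.559) = 321.3
  P: 1029 − 1(48.14) − 2(6.559) = 968
  R: 0 + 1(48.14) = 48.14
  V: 0 + 2(6.559) = 13.12

968 mol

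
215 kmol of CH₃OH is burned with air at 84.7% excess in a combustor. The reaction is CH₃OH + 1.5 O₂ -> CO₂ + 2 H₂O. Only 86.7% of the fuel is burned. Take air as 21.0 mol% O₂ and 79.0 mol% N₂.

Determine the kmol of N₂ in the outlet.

2240 kmol

Stoichiometric O₂ = 1.5 × 215 = 322.5 kmol; O₂ fed = 322.5 × 1.847 = 595.7 kmol.
N₂ fed = 595.7 × 79/21 = 2241 kmol.
Fuel reacted = 0.867 × 215 → ξ = 186.4 kmol.
Outlet (n = n₀ + ν ξ):
  CH₃OH: 215 − 1(186.4) = 28.59
  O₂: 595.7 − 1.5(186.4) = 316.1
  N₂: 2241 (inert)
  CO₂: 0 + 1(186.4) = 186.4
  H₂O: 0 + 2(186.4) = 372.8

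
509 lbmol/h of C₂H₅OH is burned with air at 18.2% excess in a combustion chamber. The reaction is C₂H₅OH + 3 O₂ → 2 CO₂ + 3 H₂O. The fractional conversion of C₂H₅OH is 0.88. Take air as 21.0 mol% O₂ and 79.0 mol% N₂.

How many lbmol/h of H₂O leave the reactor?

1340 lbmol/h

Stoichiometric O₂ = 3 × 509 = 1527 lbmol/h; O₂ fed = 1527 × 1.182 = 1805 lbmol/h.
N₂ fed = 1805 × 79/21 = 6790 lbmol/h.
Fuel reacted = 0.88 × 509 → ξ = 447.9 lbmol/h.
Outlet (n = n₀ + ν ξ):
  C₂H₅OH: 509 − 1(447.9) = 61.08
  O₂: 1805 − 3(447.9) = 461.2
  N₂: 6790 (inert)
  CO₂: 0 + 2(447.9) = 895.8
  H₂O: 0 + 3(447.9) = 1344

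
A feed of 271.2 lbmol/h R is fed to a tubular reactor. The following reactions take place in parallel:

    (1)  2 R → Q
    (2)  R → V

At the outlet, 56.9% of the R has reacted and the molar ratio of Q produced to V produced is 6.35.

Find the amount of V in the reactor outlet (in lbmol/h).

11.3 lbmol/h

Conversion of R: R consumed = 0.569 × 271.2 = 154.3 lbmol/h = 2ξ₁ + 1ξ₂.
Selectivity: 1ξ₁ / (1ξ₂) = 6.35 → ξ₁ = 6.35 ξ₂.
Substitute: (2·6.35 + 1) ξ₂ = 154.3 → ξ₂ = 11.26 lbmol/h, ξ₁ = 71.52 lbmol/h.
Outlet amounts (n = n₀ + Σ ν·ξ):
  R: 271.2 − 2(71.52) − 1(11.26) = 116.9
  Q: 0 + 1(71.52) = 71.52
  V: 0 + 1(11.26) = 11.26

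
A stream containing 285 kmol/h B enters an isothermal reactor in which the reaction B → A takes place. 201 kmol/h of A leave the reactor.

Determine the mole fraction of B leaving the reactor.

For A: n = n₀ + 1ξ → 201 = 0 + 1ξ, giving ξ = 201 kmol/h.
Outlet amounts (n = n₀ + ν ξ):
  B: 285 − 1(201) = 84
  A: 0 + 1(201) = 201
Total out = 285 kmol/h; y_B = 84 / 285 = 0.2947.

0.295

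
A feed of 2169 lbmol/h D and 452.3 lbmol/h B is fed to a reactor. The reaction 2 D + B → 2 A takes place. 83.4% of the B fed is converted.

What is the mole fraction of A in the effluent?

B reacted = 0.834 × 452.3 = 377.2 lbmol/h; ν_B = −1, so ξ = 377.2/1 = 377.2 lbmol/h.
Outlet amounts (n = n₀ + ν ξ):
  D: 2169 − 2(377.2) = 1415
  B: 452.3 − 1(377.2) = 75.08
  A: 0 + 2(377.2) = 754.4
Total out = 2244 lbmol/h; y_A = 754.4 / 2244 = 0.3362.

0.336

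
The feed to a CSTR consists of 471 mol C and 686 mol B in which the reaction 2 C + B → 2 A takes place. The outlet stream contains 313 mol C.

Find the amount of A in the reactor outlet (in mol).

158 mol

For C: n = n₀ − 2ξ → 313 = 471 − 2ξ, giving ξ = 79 mol.
Outlet amounts (n = n₀ + ν ξ):
  C: 471 − 2(79) = 313
  B: 686 − 1(79) = 607
  A: 0 + 2(79) = 158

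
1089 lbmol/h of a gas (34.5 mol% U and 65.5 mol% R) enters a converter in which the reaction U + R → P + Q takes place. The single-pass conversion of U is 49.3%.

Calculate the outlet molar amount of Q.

185 lbmol/h

U reacted = 0.493 × 375.7 = 185.2 lbmol/h; ν_U = −1, so ξ = 185.2/1 = 185.2 lbmol/h.
Outlet amounts (n = n₀ + ν ξ):
  U: 375.7 − 1(185.2) = 190.5
  R: 713.3 − 1(185.2) = 528.1
  P: 0 + 1(185.2) = 185.2
  Q: 0 + 1(185.2) = 185.2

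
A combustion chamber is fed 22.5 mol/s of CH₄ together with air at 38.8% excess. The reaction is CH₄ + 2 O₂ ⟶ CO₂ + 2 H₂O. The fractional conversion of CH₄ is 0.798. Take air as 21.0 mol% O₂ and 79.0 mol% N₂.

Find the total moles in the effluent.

Stoichiometric O₂ = 2 × 22.5 = 45 mol/s; O₂ fed = 45 × 1.388 = 62.46 mol/s.
N₂ fed = 62.46 × 79/21 = 235 mol/s.
Fuel reacted = 0.798 × 22.5 → ξ = 17.96 mol/s.
Outlet (n = n₀ + ν ξ):
  CH₄: 22.5 − 1(17.96) = 4.545
  O₂: 62.46 − 2(17.96) = 26.55
  N₂: 235 (inert)
  CO₂: 0 + 1(17.96) = 17.96
  H₂O: 0 + 2(17.96) = 35.91
Total out = 4.545 + 26.55 + 235 + 17.96 + 35.91 = 319.9 mol/s.

320 mol/s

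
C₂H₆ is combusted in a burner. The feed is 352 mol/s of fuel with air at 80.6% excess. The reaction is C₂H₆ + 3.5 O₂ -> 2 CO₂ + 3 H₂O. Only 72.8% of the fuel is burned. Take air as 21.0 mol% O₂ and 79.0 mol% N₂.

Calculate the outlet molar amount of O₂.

1330 mol/s

Stoichiometric O₂ = 3.5 × 352 = 1232 mol/s; O₂ fed = 1232 × 1.806 = 2225 mol/s.
N₂ fed = 2225 × 79/21 = 8370 mol/s.
Fuel reacted = 0.728 × 352 → ξ = 256.3 mol/s.
Outlet (n = n₀ + ν ξ):
  C₂H₆: 352 − 1(256.3) = 95.74
  O₂: 2225 − 3.5(256.3) = 1328
  N₂: 8370 (inert)
  CO₂: 0 + 2(256.3) = 512.5
  H₂O: 0 + 3(256.3) = 768.8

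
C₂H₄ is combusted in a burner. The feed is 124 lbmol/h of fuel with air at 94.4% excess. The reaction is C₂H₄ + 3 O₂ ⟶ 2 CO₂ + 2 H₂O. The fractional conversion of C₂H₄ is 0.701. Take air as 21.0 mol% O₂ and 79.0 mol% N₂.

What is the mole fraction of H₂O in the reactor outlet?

Stoichiometric O₂ = 3 × 124 = 372 lbmol/h; O₂ fed = 372 × 1.944 = 723.2 lbmol/h.
N₂ fed = 723.2 × 79/21 = 2720 lbmol/h.
Fuel reacted = 0.701 × 124 → ξ = 86.92 lbmol/h.
Outlet (n = n₀ + ν ξ):
  C₂H₄: 124 − 1(86.92) = 37.08
  O₂: 723.2 − 3(86.92) = 462.4
  N₂: 2720 (inert)
  CO₂: 0 + 2(86.92) = 173.8
  H₂O: 0 + 2(86.92) = 173.8
Total out = 3568 lbmol/h; y_H₂O = 173.8 / 3568 = 0.04873.

0.0487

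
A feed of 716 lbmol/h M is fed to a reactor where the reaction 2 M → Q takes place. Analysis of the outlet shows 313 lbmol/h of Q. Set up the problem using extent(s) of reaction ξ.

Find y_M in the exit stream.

For Q: n = n₀ + 1ξ → 313 = 0 + 1ξ, giving ξ = 313 lbmol/h.
Outlet amounts (n = n₀ + ν ξ):
  M: 716 − 2(313) = 90
  Q: 0 + 1(313) = 313
Total out = 403 lbmol/h; y_M = 90 / 403 = 0.2233.

0.223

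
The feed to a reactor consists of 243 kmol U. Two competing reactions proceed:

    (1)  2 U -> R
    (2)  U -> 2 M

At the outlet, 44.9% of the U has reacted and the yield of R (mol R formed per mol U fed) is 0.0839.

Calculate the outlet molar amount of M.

Yield of R: 1ξ₁ / 243 = 0.0839 → ξ₁ = 20.39 kmol.
Conversion of U: 2ξ₁ + 1ξ₂ = 0.449 × 243 = 109.1 → ξ₂ = 68.33 kmol.
Outlet amounts (n = n₀ + Σ ν·ξ):
  U: 243 − 2(20.39) − 1(68.33) = 133.9
  R: 0 + 1(20.39) = 20.39
  M: 0 + 2(68.33) = 136.7

137 kmol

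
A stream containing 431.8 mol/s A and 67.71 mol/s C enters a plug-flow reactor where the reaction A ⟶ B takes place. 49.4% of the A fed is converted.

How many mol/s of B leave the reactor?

213 mol/s

A reacted = 0.494 × 431.8 = 213.3 mol/s; ν_A = −1, so ξ = 213.3/1 = 213.3 mol/s.
Outlet amounts (n = n₀ + ν ξ):
  A: 431.8 − 1(213.3) = 218.5
  B: 0 + 1(213.3) = 213.3
  C: 67.71 (inert)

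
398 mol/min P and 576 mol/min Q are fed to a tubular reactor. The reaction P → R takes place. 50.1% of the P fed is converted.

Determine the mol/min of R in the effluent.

P reacted = 0.501 × 398 = 199.4 mol/min; ν_P = −1, so ξ = 199.4/1 = 199.4 mol/min.
Outlet amounts (n = n₀ + ν ξ):
  P: 398 − 1(199.4) = 198.6
  R: 0 + 1(199.4) = 199.4
  Q: 576 (inert)

199 mol/min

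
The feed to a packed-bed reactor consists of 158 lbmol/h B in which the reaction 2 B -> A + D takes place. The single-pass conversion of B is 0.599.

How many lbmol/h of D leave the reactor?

B reacted = 0.599 × 158 = 94.64 lbmol/h; ν_B = −2, so ξ = 94.64/2 = 47.32 lbmol/h.
Outlet amounts (n = n₀ + ν ξ):
  B: 158 − 2(47.32) = 63.36
  A: 0 + 1(47.32) = 47.32
  D: 0 + 1(47.32) = 47.32

47.3 lbmol/h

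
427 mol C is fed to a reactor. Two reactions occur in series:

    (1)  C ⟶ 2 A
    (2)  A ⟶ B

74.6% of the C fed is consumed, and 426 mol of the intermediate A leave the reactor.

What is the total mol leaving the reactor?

746 mol

Conversion of C: C consumed = 1ξ₁ = 0.746 × 427 → ξ₁ = 318.5 mol.
A balance: n_A = 0 + 2ξ₁ − 1ξ₂ = 426 → ξ₂ = (2·318.5 − 426)/1 = 211.1 mol.
Outlet amounts (n = n₀ + Σ ν·ξ):
  C: 427 − 1(318.5) = 108.5
  A: 0 + 2(318.5) − 1(211.1) = 426
  B: 0 + 1(211.1) = 211.1
Total out = 108.5 + 426 + 211.1 = 745.5 mol.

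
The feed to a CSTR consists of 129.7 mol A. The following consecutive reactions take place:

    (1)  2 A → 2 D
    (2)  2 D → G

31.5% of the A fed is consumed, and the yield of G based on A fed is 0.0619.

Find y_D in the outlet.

Conversion of A: A consumed = 2ξ₁ = 0.315 × 129.7 → ξ₁ = 20.43 mol.
Yield of G: 1ξ₂ / 129.7 = 0.0619 → ξ₂ = 8.028 mol.
Outlet amounts (n = n₀ + Σ ν·ξ):
  A: 129.7 − 2(20.43) = 88.84
  D: 0 + 2(20.43) − 2(8.028) = 24.8
  G: 0 + 1(8.028) = 8.028
Total out = 121.7 mol; y_D = 24.8 / 121.7 = 0.2038.

0.204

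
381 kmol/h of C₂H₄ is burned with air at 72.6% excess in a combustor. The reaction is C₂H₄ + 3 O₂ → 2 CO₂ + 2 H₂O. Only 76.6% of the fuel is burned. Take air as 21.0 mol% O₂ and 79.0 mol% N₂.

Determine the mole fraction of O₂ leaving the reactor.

0.112

Stoichiometric O₂ = 3 × 381 = 1143 kmol/h; O₂ fed = 1143 × 1.726 = 1973 kmol/h.
N₂ fed = 1973 × 79/21 = 7422 kmol/h.
Fuel reacted = 0.766 × 381 → ξ = 291.8 kmol/h.
Outlet (n = n₀ + ν ξ):
  C₂H₄: 381 − 1(291.8) = 89.15
  O₂: 1973 − 3(291.8) = 1097
  N₂: 7422 (inert)
  CO₂: 0 + 2(291.8) = 583.7
  H₂O: 0 + 2(291.8) = 583.7
Total out = 9775 kmol/h; y_O₂ = 1097 / 9775 = 0.1122.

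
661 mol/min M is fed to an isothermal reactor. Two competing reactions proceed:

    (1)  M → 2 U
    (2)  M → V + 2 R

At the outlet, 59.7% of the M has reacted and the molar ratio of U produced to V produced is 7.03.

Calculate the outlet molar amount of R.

175 mol/min

Conversion of M: M consumed = 0.597 × 661 = 394.6 mol/min = 1ξ₁ + 1ξ₂.
Selectivity: 2ξ₁ / (1ξ₂) = 7.03 → ξ₁ = 3.515 ξ₂.
Substitute: (1·3.515 + 1) ξ₂ = 394.6 → ξ₂ = 87.4 mol/min, ξ₁ = 307.2 mol/min.
Outlet amounts (n = n₀ + Σ ν·ξ):
  M: 661 − 1(307.2) − 1(87.4) = 266.4
  U: 0 + 2(307.2) = 614.4
  V: 0 + 1(87.4) = 87.4
  R: 0 + 2(87.4) = 174.8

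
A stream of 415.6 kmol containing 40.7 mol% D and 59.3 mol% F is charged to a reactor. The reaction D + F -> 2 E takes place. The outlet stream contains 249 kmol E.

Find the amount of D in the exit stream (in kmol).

For E: n = n₀ + 2ξ → 249 = 0 + 2ξ, giving ξ = 124.5 kmol.
Outlet amounts (n = n₀ + ν ξ):
  D: 169.1 − 1(124.5) = 44.65
  F: 246.5 − 1(124.5) = 122
  E: 0 + 2(124.5) = 249

44.6 kmol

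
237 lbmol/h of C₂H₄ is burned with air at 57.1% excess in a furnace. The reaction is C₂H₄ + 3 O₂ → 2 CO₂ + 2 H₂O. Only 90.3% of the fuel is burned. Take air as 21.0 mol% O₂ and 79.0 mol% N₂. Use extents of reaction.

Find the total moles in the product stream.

5560 lbmol/h

Stoichiometric O₂ = 3 × 237 = 711 lbmol/h; O₂ fed = 711 × 1.571 = 1117 lbmol/h.
N₂ fed = 1117 × 79/21 = 4202 lbmol/h.
Fuel reacted = 0.903 × 237 → ξ = 214 lbmol/h.
Outlet (n = n₀ + ν ξ):
  C₂H₄: 237 − 1(214) = 22.99
  O₂: 1117 − 3(214) = 474.9
  N₂: 4202 (inert)
  CO₂: 0 + 2(214) = 428
  H₂O: 0 + 2(214) = 428
Total out = 22.99 + 474.9 + 4202 + 428 + 428 = 5556 lbmol/h.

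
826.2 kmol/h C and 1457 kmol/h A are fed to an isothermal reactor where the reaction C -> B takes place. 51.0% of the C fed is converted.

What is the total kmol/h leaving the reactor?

C reacted = 0.51 × 826.2 = 421.4 kmol/h; ν_C = −1, so ξ = 421.4/1 = 421.4 kmol/h.
Outlet amounts (n = n₀ + ν ξ):
  C: 826.2 − 1(421.4) = 404.8
  B: 0 + 1(421.4) = 421.4
  A: 1457 (inert)
Total out = 404.8 + 421.4 + 1457 = 2283 kmol/h.

2280 kmol/h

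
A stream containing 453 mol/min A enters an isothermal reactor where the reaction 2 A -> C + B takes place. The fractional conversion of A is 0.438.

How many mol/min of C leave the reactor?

99.2 mol/min

A reacted = 0.438 × 453 = 198.4 mol/min; ν_A = −2, so ξ = 198.4/2 = 99.21 mol/min.
Outlet amounts (n = n₀ + ν ξ):
  A: 453 − 2(99.21) = 254.6
  C: 0 + 1(99.21) = 99.21
  B: 0 + 1(99.21) = 99.21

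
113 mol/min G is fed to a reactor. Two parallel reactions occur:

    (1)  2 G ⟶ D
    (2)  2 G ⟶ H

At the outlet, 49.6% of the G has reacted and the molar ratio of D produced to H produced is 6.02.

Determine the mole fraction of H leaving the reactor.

Conversion of G: G consumed = 0.496 × 113 = 56.05 mol/min = 2ξ₁ + 2ξ₂.
Selectivity: 1ξ₁ / (1ξ₂) = 6.02 → ξ₁ = 6.02 ξ₂.
Substitute: (2·6.02 + 2) ξ₂ = 56.05 → ξ₂ = 3.992 mol/min, ξ₁ = 24.03 mol/min.
Outlet amounts (n = n₀ + Σ ν·ξ):
  G: 113 − 2(24.03) − 2(3.992) = 56.95
  D: 0 + 1(24.03) = 24.03
  H: 0 + 1(3.992) = 3.992
Total out = 84.98 mol/min; y_H = 3.992 / 84.98 = 0.04698.

0.047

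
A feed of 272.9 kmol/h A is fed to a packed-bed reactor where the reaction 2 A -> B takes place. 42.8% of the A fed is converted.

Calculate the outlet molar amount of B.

A reacted = 0.428 × 272.9 = 116.8 kmol/h; ν_A = −2, so ξ = 116.8/2 = 58.4 kmol/h.
Outlet amounts (n = n₀ + ν ξ):
  A: 272.9 − 2(58.4) = 156.1
  B: 0 + 1(58.4) = 58.4

58.4 kmol/h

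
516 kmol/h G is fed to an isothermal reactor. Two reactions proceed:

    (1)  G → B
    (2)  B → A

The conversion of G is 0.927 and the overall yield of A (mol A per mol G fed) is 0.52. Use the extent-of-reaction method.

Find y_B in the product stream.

0.407

Conversion of G: G consumed = 1ξ₁ = 0.927 × 516 → ξ₁ = 478.3 kmol/h.
Yield of A: 1ξ₂ / 516 = 0.52 → ξ₂ = 268.3 kmol/h.
Outlet amounts (n = n₀ + Σ ν·ξ):
  G: 516 − 1(478.3) = 37.67
  B: 0 + 1(478.3) − 1(268.3) = 210
  A: 0 + 1(268.3) = 268.3
Total out = 516 kmol/h; y_B = 210 / 516 = 0.407.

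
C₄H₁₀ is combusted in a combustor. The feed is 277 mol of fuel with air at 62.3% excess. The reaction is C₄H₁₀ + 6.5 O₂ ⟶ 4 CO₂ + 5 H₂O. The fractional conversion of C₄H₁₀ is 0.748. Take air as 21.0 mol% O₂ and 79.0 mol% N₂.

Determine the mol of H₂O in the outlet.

1040 mol

Stoichiometric O₂ = 6.5 × 277 = 1800 mol; O₂ fed = 1800 × 1.623 = 2922 mol.
N₂ fed = 2922 × 79/21 = 10990 mol.
Fuel reacted = 0.748 × 277 → ξ = 207.2 mol.
Outlet (n = n₀ + ν ξ):
  C₄H₁₀: 277 − 1(207.2) = 69.8
  O₂: 2922 − 6.5(207.2) = 1575
  N₂: 10990 (inert)
  CO₂: 0 + 4(207.2) = 828.8
  H₂O: 0 + 5(207.2) = 1036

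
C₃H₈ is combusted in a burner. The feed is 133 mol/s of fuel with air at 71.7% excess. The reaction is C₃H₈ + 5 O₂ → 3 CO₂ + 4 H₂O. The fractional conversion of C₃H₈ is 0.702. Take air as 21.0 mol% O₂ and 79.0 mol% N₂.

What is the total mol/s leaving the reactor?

5660 mol/s

Stoichiometric O₂ = 5 × 133 = 665 mol/s; O₂ fed = 665 × 1.717 = 1142 mol/s.
N₂ fed = 1142 × 79/21 = 4295 mol/s.
Fuel reacted = 0.702 × 133 → ξ = 93.37 mol/s.
Outlet (n = n₀ + ν ξ):
  C₃H₈: 133 − 1(93.37) = 39.63
  O₂: 1142 − 5(93.37) = 675
  N₂: 4295 (inert)
  CO₂: 0 + 3(93.37) = 280.1
  H₂O: 0 + 4(93.37) = 373.5
Total out = 39.63 + 675 + 4295 + 280.1 + 373.5 = 5664 mol/s.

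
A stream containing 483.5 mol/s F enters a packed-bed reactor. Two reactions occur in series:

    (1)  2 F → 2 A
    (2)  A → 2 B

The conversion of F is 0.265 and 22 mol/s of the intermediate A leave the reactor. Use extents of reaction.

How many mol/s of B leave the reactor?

212 mol/s

Conversion of F: F consumed = 2ξ₁ = 0.265 × 483.5 → ξ₁ = 64.06 mol/s.
A balance: n_A = 0 + 2ξ₁ − 1ξ₂ = 22 → ξ₂ = (2·64.06 − 22)/1 = 106.1 mol/s.
Outlet amounts (n = n₀ + Σ ν·ξ):
  F: 483.5 − 2(64.06) = 355.4
  A: 0 + 2(64.06) − 1(106.1) = 22
  B: 0 + 2(106.1) = 212.3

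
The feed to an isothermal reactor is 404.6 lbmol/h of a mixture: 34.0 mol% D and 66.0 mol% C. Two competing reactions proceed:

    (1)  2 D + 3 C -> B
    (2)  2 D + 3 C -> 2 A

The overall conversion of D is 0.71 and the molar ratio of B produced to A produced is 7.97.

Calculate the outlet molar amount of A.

5.77 lbmol/h

Conversion of D: D consumed = 0.71 × 137.6 = 97.67 lbmol/h = 2ξ₁ + 2ξ₂.
Selectivity: 1ξ₁ / (2ξ₂) = 7.97 → ξ₁ = 15.94 ξ₂.
Substitute: (2·15.94 + 2) ξ₂ = 97.67 → ξ₂ = 2.883 lbmol/h, ξ₁ = 45.95 lbmol/h.
Outlet amounts (n = n₀ + Σ ν·ξ):
  D: 137.6 − 2(45.95) − 2(2.883) = 39.89
  C: 267 − 3(45.95) − 3(2.883) = 120.5
  B: 0 + 1(45.95) = 45.95
  A: 0 + 2(2.883) = 5.766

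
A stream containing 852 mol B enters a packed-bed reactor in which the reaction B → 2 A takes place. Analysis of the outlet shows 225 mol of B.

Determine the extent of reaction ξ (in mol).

For B: n = n₀ − 1ξ → 225 = 852 − 1ξ, giving ξ = 627 mol.
Outlet amounts (n = n₀ + ν ξ):
  B: 852 − 1(627) = 225
  A: 0 + 2(627) = 1254

ξ = 627 mol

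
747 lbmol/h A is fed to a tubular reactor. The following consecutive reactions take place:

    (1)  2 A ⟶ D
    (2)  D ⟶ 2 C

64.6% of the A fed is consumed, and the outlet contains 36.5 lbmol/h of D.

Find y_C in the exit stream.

0.576

Conversion of A: A consumed = 2ξ₁ = 0.646 × 747 → ξ₁ = 241.3 lbmol/h.
D balance: n_D = 0 + 1ξ₁ − 1ξ₂ = 36.5 → ξ₂ = (1·241.3 − 36.5)/1 = 204.8 lbmol/h.
Outlet amounts (n = n₀ + Σ ν·ξ):
  A: 747 − 2(241.3) = 264.4
  D: 0 + 1(241.3) − 1(204.8) = 36.5
  C: 0 + 2(204.8) = 409.6
Total out = 710.5 lbmol/h; y_C = 409.6 / 710.5 = 0.5764.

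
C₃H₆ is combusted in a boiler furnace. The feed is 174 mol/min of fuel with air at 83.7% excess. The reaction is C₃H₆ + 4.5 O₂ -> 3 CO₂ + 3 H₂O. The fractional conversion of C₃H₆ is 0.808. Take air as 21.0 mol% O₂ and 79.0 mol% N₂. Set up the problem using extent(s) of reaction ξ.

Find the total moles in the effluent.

7090 mol/min

Stoichiometric O₂ = 4.5 × 174 = 783 mol/min; O₂ fed = 783 × 1.837 = 1438 mol/min.
N₂ fed = 1438 × 79/21 = 5411 mol/min.
Fuel reacted = 0.808 × 174 → ξ = 140.6 mol/min.
Outlet (n = n₀ + ν ξ):
  C₃H₆: 174 − 1(140.6) = 33.41
  O₂: 1438 − 4.5(140.6) = 805.7
  N₂: 5411 (inert)
  CO₂: 0 + 3(140.6) = 421.8
  H₂O: 0 + 3(140.6) = 421.8
Total out = 33.41 + 805.7 + 5411 + 421.8 + 421.8 = 7094 mol/min.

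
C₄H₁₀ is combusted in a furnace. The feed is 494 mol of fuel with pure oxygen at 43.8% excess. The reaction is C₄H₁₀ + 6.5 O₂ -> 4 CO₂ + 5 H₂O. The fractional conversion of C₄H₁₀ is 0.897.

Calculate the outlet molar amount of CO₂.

1770 mol

Stoichiometric O₂ = 6.5 × 494 = 3211 mol; O₂ fed = 3211 × 1.438 = 4617 mol.
Fuel reacted = 0.897 × 494 → ξ = 443.1 mol.
Outlet (n = n₀ + ν ξ):
  C₄H₁₀: 494 − 1(443.1) = 50.88
  O₂: 4617 − 6.5(443.1) = 1737
  CO₂: 0 + 4(443.1) = 1772
  H₂O: 0 + 5(443.1) = 2216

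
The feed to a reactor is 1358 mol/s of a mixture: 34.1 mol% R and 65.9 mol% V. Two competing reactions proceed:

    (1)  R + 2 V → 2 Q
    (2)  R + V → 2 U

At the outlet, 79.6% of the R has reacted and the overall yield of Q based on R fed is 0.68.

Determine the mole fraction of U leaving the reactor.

Yield of Q: 2ξ₁ / 463.1 = 0.68 → ξ₁ = 157.4 mol/s.
Conversion of R: 1ξ₁ + 1ξ₂ = 0.796 × 463.1 = 368.6 → ξ₂ = 211.2 mol/s.
Outlet amounts (n = n₀ + Σ ν·ξ):
  R: 463.1 − 1(157.4) − 1(211.2) = 94.47
  V: 894.9 − 2(157.4) − 1(211.2) = 368.9
  Q: 0 + 2(157.4) = 314.9
  U: 0 + 2(211.2) = 422.3
Total out = 1201 mol/s; y_U = 422.3 / 1201 = 0.3518.

0.352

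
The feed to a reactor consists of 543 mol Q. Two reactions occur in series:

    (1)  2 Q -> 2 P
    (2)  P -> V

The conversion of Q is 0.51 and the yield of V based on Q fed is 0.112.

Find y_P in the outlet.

Conversion of Q: Q consumed = 2ξ₁ = 0.51 × 543 → ξ₁ = 138.5 mol.
Yield of V: 1ξ₂ / 543 = 0.112 → ξ₂ = 60.82 mol.
Outlet amounts (n = n₀ + Σ ν·ξ):
  Q: 543 − 2(138.5) = 266.1
  P: 0 + 2(138.5) − 1(60.82) = 216.1
  V: 0 + 1(60.82) = 60.82
Total out = 543 mol; y_P = 216.1 / 543 = 0.398.

0.398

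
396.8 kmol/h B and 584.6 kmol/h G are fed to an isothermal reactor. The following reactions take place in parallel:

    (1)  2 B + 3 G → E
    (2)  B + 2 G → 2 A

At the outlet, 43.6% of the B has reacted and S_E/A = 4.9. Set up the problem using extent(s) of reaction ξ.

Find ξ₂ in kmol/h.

Conversion of B: B consumed = 0.436 × 396.8 = 173 kmol/h = 2ξ₁ + 1ξ₂.
Selectivity: 1ξ₁ / (2ξ₂) = 4.9 → ξ₁ = 9.8 ξ₂.
Substitute: (2·9.8 + 1) ξ₂ = 173 → ξ₂ = 8.398 kmol/h, ξ₁ = 82.3 kmol/h.
Outlet amounts (n = n₀ + Σ ν·ξ):
  B: 396.8 − 2(82.3) − 1(8.398) = 223.8
  G: 584.6 − 3(82.3) − 2(8.398) = 320.9
  E: 0 + 1(82.3) = 82.3
  A: 0 + 2(8.398) = 16.8

ξ₂ = 8.4 kmol/h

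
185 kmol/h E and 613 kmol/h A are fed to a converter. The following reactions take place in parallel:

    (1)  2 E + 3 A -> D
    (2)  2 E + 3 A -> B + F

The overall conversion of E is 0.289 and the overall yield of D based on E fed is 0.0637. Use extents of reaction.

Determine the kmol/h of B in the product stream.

Yield of D: 1ξ₁ / 185 = 0.0637 → ξ₁ = 11.78 kmol/h.
Conversion of E: 2ξ₁ + 2ξ₂ = 0.289 × 185 = 53.46 → ξ₂ = 14.95 kmol/h.
Outlet amounts (n = n₀ + Σ ν·ξ):
  E: 185 − 2(11.78) − 2(14.95) = 131.5
  A: 613 − 3(11.78) − 3(14.95) = 532.8
  D: 0 + 1(11.78) = 11.78
  B: 0 + 1(14.95) = 14.95
  F: 0 + 1(14.95) = 14.95

14.9 kmol/h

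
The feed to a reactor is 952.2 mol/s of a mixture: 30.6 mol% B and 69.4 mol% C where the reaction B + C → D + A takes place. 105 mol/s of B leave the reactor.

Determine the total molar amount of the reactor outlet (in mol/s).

952 mol/s

For B: n = n₀ − 1ξ → 105 = 291.4 − 1ξ, giving ξ = 186.4 mol/s.
Outlet amounts (n = n₀ + ν ξ):
  B: 291.4 − 1(186.4) = 105
  C: 660.8 − 1(186.4) = 474.5
  D: 0 + 1(186.4) = 186.4
  A: 0 + 1(186.4) = 186.4
Total out = 105 + 474.5 + 186.4 + 186.4 = 952.2 mol/s.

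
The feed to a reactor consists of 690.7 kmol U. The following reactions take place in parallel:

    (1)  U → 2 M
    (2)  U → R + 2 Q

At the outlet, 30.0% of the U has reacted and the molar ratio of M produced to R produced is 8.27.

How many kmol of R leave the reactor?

40.4 kmol

Conversion of U: U consumed = 0.3 × 690.7 = 207.2 kmol = 1ξ₁ + 1ξ₂.
Selectivity: 2ξ₁ / (1ξ₂) = 8.27 → ξ₁ = 4.135 ξ₂.
Substitute: (1·4.135 + 1) ξ₂ = 207.2 → ξ₂ = 40.35 kmol, ξ₁ = 166.9 kmol.
Outlet amounts (n = n₀ + Σ ν·ξ):
  U: 690.7 − 1(166.9) − 1(40.35) = 483.5
  M: 0 + 2(166.9) = 333.7
  R: 0 + 1(40.35) = 40.35
  Q: 0 + 2(40.35) = 80.7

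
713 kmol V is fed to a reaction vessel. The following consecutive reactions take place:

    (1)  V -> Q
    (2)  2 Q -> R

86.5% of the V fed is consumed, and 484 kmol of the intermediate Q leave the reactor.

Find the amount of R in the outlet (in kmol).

66.4 kmol

Conversion of V: V consumed = 1ξ₁ = 0.865 × 713 → ξ₁ = 616.7 kmol.
Q balance: n_Q = 0 + 1ξ₁ − 2ξ₂ = 484 → ξ₂ = (1·616.7 − 484)/2 = 66.37 kmol.
Outlet amounts (n = n₀ + Σ ν·ξ):
  V: 713 − 1(616.7) = 96.25
  Q: 0 + 1(616.7) − 2(66.37) = 484
  R: 0 + 1(66.37) = 66.37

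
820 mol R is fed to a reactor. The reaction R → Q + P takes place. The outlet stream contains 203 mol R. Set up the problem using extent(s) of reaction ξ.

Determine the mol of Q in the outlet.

For R: n = n₀ − 1ξ → 203 = 820 − 1ξ, giving ξ = 617 mol.
Outlet amounts (n = n₀ + ν ξ):
  R: 820 − 1(617) = 203
  Q: 0 + 1(617) = 617
  P: 0 + 1(617) = 617

617 mol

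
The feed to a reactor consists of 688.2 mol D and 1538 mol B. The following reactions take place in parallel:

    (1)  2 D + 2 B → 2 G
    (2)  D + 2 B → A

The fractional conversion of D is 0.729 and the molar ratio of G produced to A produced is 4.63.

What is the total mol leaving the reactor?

1640 mol

Conversion of D: D consumed = 0.729 × 688.2 = 501.7 mol = 2ξ₁ + 1ξ₂.
Selectivity: 2ξ₁ / (1ξ₂) = 4.63 → ξ₁ = 2.315 ξ₂.
Substitute: (2·2.315 + 1) ξ₂ = 501.7 → ξ₂ = 89.11 mol, ξ₁ = 206.3 mol.
Outlet amounts (n = n₀ + Σ ν·ξ):
  D: 688.2 − 2(206.3) − 1(89.11) = 186.5
  B: 1538 − 2(206.3) − 2(89.11) = 947.2
  G: 0 + 2(206.3) = 412.6
  A: 0 + 1(89.11) = 89.11
Total out = 186.5 + 947.2 + 412.6 + 89.11 = 1635 mol.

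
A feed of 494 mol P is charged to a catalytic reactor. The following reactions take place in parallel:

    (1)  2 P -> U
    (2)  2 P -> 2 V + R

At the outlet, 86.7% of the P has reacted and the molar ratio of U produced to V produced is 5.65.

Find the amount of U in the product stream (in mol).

197 mol

Conversion of P: P consumed = 0.867 × 494 = 428.3 mol = 2ξ₁ + 2ξ₂.
Selectivity: 1ξ₁ / (2ξ₂) = 5.65 → ξ₁ = 11.3 ξ₂.
Substitute: (2·11.3 + 2) ξ₂ = 428.3 → ξ₂ = 17.41 mol, ξ₁ = 196.7 mol.
Outlet amounts (n = n₀ + Σ ν·ξ):
  P: 494 − 2(196.7) − 2(17.41) = 65.7
  U: 0 + 1(196.7) = 196.7
  V: 0 + 2(17.41) = 34.82
  R: 0 + 1(17.41) = 17.41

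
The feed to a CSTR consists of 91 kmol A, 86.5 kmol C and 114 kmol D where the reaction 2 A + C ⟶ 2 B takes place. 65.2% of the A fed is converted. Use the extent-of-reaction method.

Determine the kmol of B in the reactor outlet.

A reacted = 0.652 × 91 = 59.33 kmol; ν_A = −2, so ξ = 59.33/2 = 29.67 kmol.
Outlet amounts (n = n₀ + ν ξ):
  A: 91 − 2(29.67) = 31.67
  C: 86.5 − 1(29.67) = 56.83
  B: 0 + 2(29.67) = 59.33
  D: 114 (inert)

59.3 kmol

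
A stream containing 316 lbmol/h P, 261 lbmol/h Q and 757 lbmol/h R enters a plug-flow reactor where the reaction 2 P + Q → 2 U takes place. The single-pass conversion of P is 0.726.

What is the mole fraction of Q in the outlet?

P reacted = 0.726 × 316 = 229.4 lbmol/h; ν_P = −2, so ξ = 229.4/2 = 114.7 lbmol/h.
Outlet amounts (n = n₀ + ν ξ):
  P: 316 − 2(114.7) = 86.58
  Q: 261 − 1(114.7) = 146.3
  U: 0 + 2(114.7) = 229.4
  R: 757 (inert)
Total out = 1219 lbmol/h; y_Q = 146.3 / 1219 = 0.12.

0.12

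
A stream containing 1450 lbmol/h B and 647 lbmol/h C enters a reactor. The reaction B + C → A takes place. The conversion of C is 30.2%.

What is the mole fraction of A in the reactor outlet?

C reacted = 0.302 × 647 = 195.4 lbmol/h; ν_C = −1, so ξ = 195.4/1 = 195.4 lbmol/h.
Outlet amounts (n = n₀ + ν ξ):
  B: 1450 − 1(195.4) = 1255
  C: 647 − 1(195.4) = 451.6
  A: 0 + 1(195.4) = 195.4
Total out = 1902 lbmol/h; y_A = 195.4 / 1902 = 0.1028.

0.103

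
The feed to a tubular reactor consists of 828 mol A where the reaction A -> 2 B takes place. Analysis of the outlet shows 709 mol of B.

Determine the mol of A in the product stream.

For B: n = n₀ + 2ξ → 709 = 0 + 2ξ, giving ξ = 354.5 mol.
Outlet amounts (n = n₀ + ν ξ):
  A: 828 − 1(354.5) = 473.5
  B: 0 + 2(354.5) = 709

474 mol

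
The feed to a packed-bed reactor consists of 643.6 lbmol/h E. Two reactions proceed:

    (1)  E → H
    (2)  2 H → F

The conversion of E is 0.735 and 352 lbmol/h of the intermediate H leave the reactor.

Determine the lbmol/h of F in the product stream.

60.5 lbmol/h

Conversion of E: E consumed = 1ξ₁ = 0.735 × 643.6 → ξ₁ = 473 lbmol/h.
H balance: n_H = 0 + 1ξ₁ − 2ξ₂ = 352 → ξ₂ = (1·473 − 352)/2 = 60.52 lbmol/h.
Outlet amounts (n = n₀ + Σ ν·ξ):
  E: 643.6 − 1(473) = 170.6
  H: 0 + 1(473) − 2(60.52) = 352
  F: 0 + 1(60.52) = 60.52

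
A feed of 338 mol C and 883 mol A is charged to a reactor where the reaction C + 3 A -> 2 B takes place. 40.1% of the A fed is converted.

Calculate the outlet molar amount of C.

A reacted = 0.401 × 883 = 354.1 mol; ν_A = −3, so ξ = 354.1/3 = 118 mol.
Outlet amounts (n = n₀ + ν ξ):
  C: 338 − 1(118) = 220
  A: 883 − 3(118) = 528.9
  B: 0 + 2(118) = 236.1

220 mol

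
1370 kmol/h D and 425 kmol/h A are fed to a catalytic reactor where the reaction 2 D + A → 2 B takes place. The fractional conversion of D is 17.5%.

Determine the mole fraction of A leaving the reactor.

0.182

D reacted = 0.175 × 1370 = 239.7 kmol/h; ν_D = −2, so ξ = 239.7/2 = 119.9 kmol/h.
Outlet amounts (n = n₀ + ν ξ):
  D: 1370 − 2(119.9) = 1130
  A: 425 − 1(119.9) = 305.1
  B: 0 + 2(119.9) = 239.7
Total out = 1675 kmol/h; y_A = 305.1 / 1675 = 0.1822.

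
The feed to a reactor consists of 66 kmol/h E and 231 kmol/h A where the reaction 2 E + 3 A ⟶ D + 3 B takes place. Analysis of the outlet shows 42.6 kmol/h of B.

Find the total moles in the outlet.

283 kmol/h

For B: n = n₀ + 3ξ → 42.6 = 0 + 3ξ, giving ξ = 14.2 kmol/h.
Outlet amounts (n = n₀ + ν ξ):
  E: 66 − 2(14.2) = 37.6
  A: 231 − 3(14.2) = 188.4
  D: 0 + 1(14.2) = 14.2
  B: 0 + 3(14.2) = 42.6
Total out = 37.6 + 188.4 + 14.2 + 42.6 = 282.8 kmol/h.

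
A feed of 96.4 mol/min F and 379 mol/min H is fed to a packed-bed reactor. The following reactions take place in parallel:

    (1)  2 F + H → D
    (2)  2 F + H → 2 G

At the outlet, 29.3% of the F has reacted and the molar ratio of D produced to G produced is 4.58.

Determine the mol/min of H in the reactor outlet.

Conversion of F: F consumed = 0.293 × 96.4 = 28.25 mol/min = 2ξ₁ + 2ξ₂.
Selectivity: 1ξ₁ / (2ξ₂) = 4.58 → ξ₁ = 9.16 ξ₂.
Substitute: (2·9.16 + 2) ξ₂ = 28.25 → ξ₂ = 1.39 mol/min, ξ₁ = 12.73 mol/min.
Outlet amounts (n = n₀ + Σ ν·ξ):
  F: 96.4 − 2(12.73) − 2(1.39) = 68.15
  H: 379 − 1(12.73) − 1(1.39) = 364.9
  D: 0 + 1(12.73) = 12.73
  G: 0 + 2(1.39) = 2.78

365 mol/min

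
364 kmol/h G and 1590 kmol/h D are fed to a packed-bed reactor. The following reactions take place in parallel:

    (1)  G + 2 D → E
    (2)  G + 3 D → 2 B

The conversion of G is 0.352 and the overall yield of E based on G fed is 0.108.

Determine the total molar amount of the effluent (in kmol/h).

Yield of E: 1ξ₁ / 364 = 0.108 → ξ₁ = 39.31 kmol/h.
Conversion of G: 1ξ₁ + 1ξ₂ = 0.352 × 364 = 128.1 → ξ₂ = 88.82 kmol/h.
Outlet amounts (n = n₀ + Σ ν·ξ):
  G: 364 − 1(39.31) − 1(88.82) = 235.9
  D: 1590 − 2(39.31) − 3(88.82) = 1245
  E: 0 + 1(39.31) = 39.31
  B: 0 + 2(88.82) = 177.6
Total out = 235.9 + 1245 + 39.31 + 177.6 = 1698 kmol/h.

1700 kmol/h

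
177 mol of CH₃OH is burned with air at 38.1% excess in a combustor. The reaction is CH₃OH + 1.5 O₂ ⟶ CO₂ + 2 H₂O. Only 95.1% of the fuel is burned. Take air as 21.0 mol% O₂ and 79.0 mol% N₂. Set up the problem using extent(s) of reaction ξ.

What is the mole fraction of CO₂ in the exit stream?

0.0839

Stoichiometric O₂ = 1.5 × 177 = 265.5 mol; O₂ fed = 265.5 × 1.381 = 366.7 mol.
N₂ fed = 366.7 × 79/21 = 1379 mol.
Fuel reacted = 0.951 × 177 → ξ = 168.3 mol.
Outlet (n = n₀ + ν ξ):
  CH₃OH: 177 − 1(168.3) = 8.673
  O₂: 366.7 − 1.5(168.3) = 114.2
  N₂: 1379 (inert)
  CO₂: 0 + 1(168.3) = 168.3
  H₂O: 0 + 2(168.3) = 336.7
Total out = 2007 mol; y_CO₂ = 168.3 / 2007 = 0.08386.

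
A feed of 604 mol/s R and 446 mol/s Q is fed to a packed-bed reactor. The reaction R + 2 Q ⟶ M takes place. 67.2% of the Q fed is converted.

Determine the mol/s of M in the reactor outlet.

150 mol/s

Q reacted = 0.672 × 446 = 299.7 mol/s; ν_Q = −2, so ξ = 299.7/2 = 149.9 mol/s.
Outlet amounts (n = n₀ + ν ξ):
  R: 604 − 1(149.9) = 454.1
  Q: 446 − 2(149.9) = 146.3
  M: 0 + 1(149.9) = 149.9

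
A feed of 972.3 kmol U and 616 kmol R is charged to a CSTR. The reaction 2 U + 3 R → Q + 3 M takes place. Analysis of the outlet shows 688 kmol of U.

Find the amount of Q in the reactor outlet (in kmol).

For U: n = n₀ − 2ξ → 688 = 972.3 − 2ξ, giving ξ = 142.1 kmol.
Outlet amounts (n = n₀ + ν ξ):
  U: 972.3 − 2(142.1) = 688
  R: 616 − 3(142.1) = 189.6
  Q: 0 + 1(142.1) = 142.1
  M: 0 + 3(142.1) = 426.4

142 kmol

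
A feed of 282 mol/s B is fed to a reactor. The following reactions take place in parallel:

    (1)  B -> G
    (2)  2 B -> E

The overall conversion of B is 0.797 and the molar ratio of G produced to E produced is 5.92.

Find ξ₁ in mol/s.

Conversion of B: B consumed = 0.797 × 282 = 224.8 mol/s = 1ξ₁ + 2ξ₂.
Selectivity: 1ξ₁ / (1ξ₂) = 5.92 → ξ₁ = 5.92 ξ₂.
Substitute: (1·5.92 + 2) ξ₂ = 224.8 → ξ₂ = 28.38 mol/s, ξ₁ = 168 mol/s.
Outlet amounts (n = n₀ + Σ ν·ξ):
  B: 282 − 1(168) − 2(28.38) = 57.25
  G: 0 + 1(168) = 168
  E: 0 + 1(28.38) = 28.38

ξ₁ = 168 mol/s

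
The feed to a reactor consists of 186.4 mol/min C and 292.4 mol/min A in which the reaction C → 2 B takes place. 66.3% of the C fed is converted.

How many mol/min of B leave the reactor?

247 mol/min

C reacted = 0.663 × 186.4 = 123.6 mol/min; ν_C = −1, so ξ = 123.6/1 = 123.6 mol/min.
Outlet amounts (n = n₀ + ν ξ):
  C: 186.4 − 1(123.6) = 62.82
  B: 0 + 2(123.6) = 247.2
  A: 292.4 (inert)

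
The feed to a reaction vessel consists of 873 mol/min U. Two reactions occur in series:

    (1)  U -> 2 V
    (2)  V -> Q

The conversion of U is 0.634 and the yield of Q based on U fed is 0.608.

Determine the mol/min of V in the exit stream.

576 mol/min

Conversion of U: U consumed = 1ξ₁ = 0.634 × 873 → ξ₁ = 553.5 mol/min.
Yield of Q: 1ξ₂ / 873 = 0.608 → ξ₂ = 530.8 mol/min.
Outlet amounts (n = n₀ + Σ ν·ξ):
  U: 873 − 1(553.5) = 319.5
  V: 0 + 2(553.5) − 1(530.8) = 576.2
  Q: 0 + 1(530.8) = 530.8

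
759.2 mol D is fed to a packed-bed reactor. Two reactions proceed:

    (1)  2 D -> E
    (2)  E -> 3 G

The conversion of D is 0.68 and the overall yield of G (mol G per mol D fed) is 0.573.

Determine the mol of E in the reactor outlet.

Conversion of D: D consumed = 2ξ₁ = 0.68 × 759.2 → ξ₁ = 258.1 mol.
Yield of G: 3ξ₂ / 759.2 = 0.573 → ξ₂ = 145 mol.
Outlet amounts (n = n₀ + Σ ν·ξ):
  D: 759.2 − 2(258.1) = 242.9
  E: 0 + 1(258.1) − 1(145) = 113.1
  G: 0 + 3(145) = 435

113 mol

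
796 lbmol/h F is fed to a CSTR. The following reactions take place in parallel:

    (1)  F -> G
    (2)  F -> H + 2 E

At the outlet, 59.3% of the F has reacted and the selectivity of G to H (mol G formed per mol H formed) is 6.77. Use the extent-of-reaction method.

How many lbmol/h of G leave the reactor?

411 lbmol/h

Conversion of F: F consumed = 0.593 × 796 = 472 lbmol/h = 1ξ₁ + 1ξ₂.
Selectivity: 1ξ₁ / (1ξ₂) = 6.77 → ξ₁ = 6.77 ξ₂.
Substitute: (1·6.77 + 1) ξ₂ = 472 → ξ₂ = 60.75 lbmol/h, ξ₁ = 411.3 lbmol/h.
Outlet amounts (n = n₀ + Σ ν·ξ):
  F: 796 − 1(411.3) − 1(60.75) = 324
  G: 0 + 1(411.3) = 411.3
  H: 0 + 1(60.75) = 60.75
  E: 0 + 2(60.75) = 121.5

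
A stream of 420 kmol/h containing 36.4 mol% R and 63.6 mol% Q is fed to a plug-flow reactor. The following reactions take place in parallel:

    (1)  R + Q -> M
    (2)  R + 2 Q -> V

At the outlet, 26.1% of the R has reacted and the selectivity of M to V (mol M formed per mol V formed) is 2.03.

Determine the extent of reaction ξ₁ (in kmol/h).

Conversion of R: R consumed = 0.261 × 152.9 = 39.9 kmol/h = 1ξ₁ + 1ξ₂.
Selectivity: 1ξ₁ / (1ξ₂) = 2.03 → ξ₁ = 2.03 ξ₂.
Substitute: (1·2.03 + 1) ξ₂ = 39.9 → ξ₂ = 13.17 kmol/h, ξ₁ = 26.73 kmol/h.
Outlet amounts (n = n₀ + Σ ν·ξ):
  R: 152.9 − 1(26.73) − 1(13.17) = 113
  Q: 267.1 − 1(26.73) − 2(13.17) = 214
  M: 0 + 1(26.73) = 26.73
  V: 0 + 1(13.17) = 13.17

ξ₁ = 26.7 kmol/h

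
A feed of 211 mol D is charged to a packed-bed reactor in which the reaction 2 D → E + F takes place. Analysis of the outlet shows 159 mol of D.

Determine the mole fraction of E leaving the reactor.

0.123

For D: n = n₀ − 2ξ → 159 = 211 − 2ξ, giving ξ = 26 mol.
Outlet amounts (n = n₀ + ν ξ):
  D: 211 − 2(26) = 159
  E: 0 + 1(26) = 26
  F: 0 + 1(26) = 26
Total out = 211 mol; y_E = 26 / 211 = 0.1232.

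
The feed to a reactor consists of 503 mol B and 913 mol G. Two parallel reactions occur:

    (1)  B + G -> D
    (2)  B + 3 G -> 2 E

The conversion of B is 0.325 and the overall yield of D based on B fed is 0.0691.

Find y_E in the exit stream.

Yield of D: 1ξ₁ / 503 = 0.0691 → ξ₁ = 34.76 mol.
Conversion of B: 1ξ₁ + 1ξ₂ = 0.325 × 503 = 163.5 → ξ₂ = 128.7 mol.
Outlet amounts (n = n₀ + Σ ν·ξ):
  B: 503 − 1(34.76) − 1(128.7) = 339.5
  G: 913 − 1(34.76) − 3(128.7) = 492.1
  D: 0 + 1(34.76) = 34.76
  E: 0 + 2(128.7) = 257.4
Total out = 1124 mol; y_E = 257.4 / 1124 = 0.2291.

0.229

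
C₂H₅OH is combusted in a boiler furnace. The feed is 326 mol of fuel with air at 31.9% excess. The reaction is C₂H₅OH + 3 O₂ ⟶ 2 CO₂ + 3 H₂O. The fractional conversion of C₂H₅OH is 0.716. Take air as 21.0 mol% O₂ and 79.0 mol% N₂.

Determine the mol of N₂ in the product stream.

4850 mol

Stoichiometric O₂ = 3 × 326 = 978 mol; O₂ fed = 978 × 1.319 = 1290 mol.
N₂ fed = 1290 × 79/21 = 4853 mol.
Fuel reacted = 0.716 × 326 → ξ = 233.4 mol.
Outlet (n = n₀ + ν ξ):
  C₂H₅OH: 326 − 1(233.4) = 92.58
  O₂: 1290 − 3(233.4) = 589.7
  N₂: 4853 (inert)
  CO₂: 0 + 2(233.4) = 466.8
  H₂O: 0 + 3(233.4) = 700.2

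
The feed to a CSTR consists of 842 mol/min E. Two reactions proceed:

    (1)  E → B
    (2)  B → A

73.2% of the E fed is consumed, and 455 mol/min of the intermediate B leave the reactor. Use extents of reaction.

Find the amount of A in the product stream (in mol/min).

Conversion of E: E consumed = 1ξ₁ = 0.732 × 842 → ξ₁ = 616.3 mol/min.
B balance: n_B = 0 + 1ξ₁ − 1ξ₂ = 455 → ξ₂ = (1·616.3 − 455)/1 = 161.3 mol/min.
Outlet amounts (n = n₀ + Σ ν·ξ):
  E: 842 − 1(616.3) = 225.7
  B: 0 + 1(616.3) − 1(161.3) = 455
  A: 0 + 1(161.3) = 161.3

161 mol/min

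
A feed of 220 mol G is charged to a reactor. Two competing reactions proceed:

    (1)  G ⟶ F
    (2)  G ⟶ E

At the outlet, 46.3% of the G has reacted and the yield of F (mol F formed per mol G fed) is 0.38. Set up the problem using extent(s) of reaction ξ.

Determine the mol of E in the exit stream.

18.3 mol

Yield of F: 1ξ₁ / 220 = 0.38 → ξ₁ = 83.6 mol.
Conversion of G: 1ξ₁ + 1ξ₂ = 0.463 × 220 = 101.9 → ξ₂ = 18.26 mol.
Outlet amounts (n = n₀ + Σ ν·ξ):
  G: 220 − 1(83.6) − 1(18.26) = 118.1
  F: 0 + 1(83.6) = 83.6
  E: 0 + 1(18.26) = 18.26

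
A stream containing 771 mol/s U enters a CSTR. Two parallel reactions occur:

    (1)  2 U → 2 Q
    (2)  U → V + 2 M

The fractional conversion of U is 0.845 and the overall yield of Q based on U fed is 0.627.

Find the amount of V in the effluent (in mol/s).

168 mol/s

Yield of Q: 2ξ₁ / 771 = 0.627 → ξ₁ = 241.7 mol/s.
Conversion of U: 2ξ₁ + 1ξ₂ = 0.845 × 771 = 651.5 → ξ₂ = 168.1 mol/s.
Outlet amounts (n = n₀ + Σ ν·ξ):
  U: 771 − 2(241.7) − 1(168.1) = 119.5
  Q: 0 + 2(241.7) = 483.4
  V: 0 + 1(168.1) = 168.1
  M: 0 + 2(168.1) = 336.2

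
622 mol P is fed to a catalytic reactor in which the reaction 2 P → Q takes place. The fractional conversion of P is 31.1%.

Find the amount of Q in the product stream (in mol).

96.7 mol

P reacted = 0.311 × 622 = 193.4 mol; ν_P = −2, so ξ = 193.4/2 = 96.72 mol.
Outlet amounts (n = n₀ + ν ξ):
  P: 622 − 2(96.72) = 428.6
  Q: 0 + 1(96.72) = 96.72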